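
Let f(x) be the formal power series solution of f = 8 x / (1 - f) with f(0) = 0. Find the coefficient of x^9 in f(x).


Apply Lagrange inversion: f = 8 x * phi(f) with phi(t) = 1/(1 - t), so
[x^n] f = 8^n * (1/n) [t^(n-1)] phi(t)^n = 8^n * (1/n) [t^(n-1)] (1 - t)^(-n) = 8^n * (1/n) C(2n - 2, n - 1) = 8^n * C_{n-1}.
For n = 9: C_8 = C(16, 8) / 9 = 12870/9 = 1430.
With the 8^9 = 134217728 factor, the coefficient is 134217728 * 1430 = 191931351040.

191931351040


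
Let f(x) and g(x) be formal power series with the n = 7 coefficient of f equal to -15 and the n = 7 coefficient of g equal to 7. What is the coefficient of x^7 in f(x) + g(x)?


Addition of formal power series is termwise.
The coefficient of x^7 in f + g = -15 + 7
= -8

-8


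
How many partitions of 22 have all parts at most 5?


Using the generating function (1-x)^(-1)(1-x^2)^(-1)...(1-x^5)^(-1),
the coefficient of x^22 counts these restricted partitions.
Result = 255

255


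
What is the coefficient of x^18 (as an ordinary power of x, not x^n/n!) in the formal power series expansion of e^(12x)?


The exponential series is e^y = sum_{k>=0} y^k / k!. Substituting y = 12x gives
e^(12x) = sum_{k>=0} 12^k x^k / k!.
So the coefficient of x^n is a^n/n! with a = 12, n = 18:
12^18 / 18! = 26623333280885243904/6402373705728000 = 61917364224/14889875

61917364224/14889875


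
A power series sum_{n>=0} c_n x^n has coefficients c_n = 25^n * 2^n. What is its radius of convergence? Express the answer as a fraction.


By the root test (Cauchy-Hadamard), the radius is R = 1 / limsup_n |c_n|^(1/n).
Here |c_n|^(1/n) = (25^n * 2^n)^(1/n) = 25 * 2 = 50 for all n.
So R = 1/50 = 1/50.

1/50


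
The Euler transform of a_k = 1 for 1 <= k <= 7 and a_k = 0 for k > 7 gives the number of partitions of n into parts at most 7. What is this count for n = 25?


Partitions of 25 into parts at most 7:
Using generating function (1-x)^(-1)(1-x^2)^(-1)...(1-x^7)^(-1),
the coefficient of x^25 = 860

860


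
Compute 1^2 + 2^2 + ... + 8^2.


This power sum has a closed form given by Faulhaber's formula
sum_{k=1}^{m} k^p = (1 / (p + 1)) * sum_{j=0}^{p} C(p + 1, j) B_j m^(p + 1 - j),
but for small m direct computation is fastest:
1 + 4 + 9 + 16 + 25 + 36 + 49 + 64 = 204.

204


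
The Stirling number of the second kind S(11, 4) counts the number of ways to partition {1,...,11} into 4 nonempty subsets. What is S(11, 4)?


Using the explicit formula S(n,k) = (1/k!) sum_{j=0}^{k} (-1)^(k-j) C(k,j) j^n:
S(11, 4) = 145750
Equivalently, S(n,k) is n! times the coefficient of x^n in the EGF (e^x - 1)^k / k!.

145750


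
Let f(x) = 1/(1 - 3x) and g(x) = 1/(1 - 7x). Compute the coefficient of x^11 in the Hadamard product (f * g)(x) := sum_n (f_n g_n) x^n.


f has coefficients f_k = 3^k and g has coefficients g_k = 7^k, so the Hadamard product has coefficient (f*g)_k = 3^k * 7^k = 21^k.
For k = 11: 21^11 = 350277500542221.

350277500542221


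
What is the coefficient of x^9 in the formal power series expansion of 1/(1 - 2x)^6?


The general identity 1/(1 - c x)^r = sum_{k>=0} c^k C(k + r - 1, r - 1) x^k follows by substituting y = c x into 1/(1 - y)^r = sum_{k>=0} C(k + r - 1, r - 1) y^k.
For c = 2, r = 6, k = 9:
2^9 * C(14, 5) = 512 * 2002 = 1025024.

1025024


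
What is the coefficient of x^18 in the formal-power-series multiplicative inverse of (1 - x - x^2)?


Let the inverse be f(x) = sum_{k>=0} a_k x^k. From f(x) * (1 - x - x^2) = 1 and matching coefficients:
 x^0: a_0 = 1.
 x^1: a_1 - a_0 = 0, so a_1 = 1.
 x^k (k >= 2): a_k - a_{k-1} - a_{k-2} = 0, i.e. a_k = a_{k-1} + a_{k-2}.
This is the Fibonacci-type recurrence shifted so that a_0 = a_1 = 1.
Iterating: a_0=1, a_1=1, a_2=2, a_3=3, a_4=5, a_5=8, a_6=13, a_7=21, a_8=34, a_9=55, ...
a_18 = 4181.

4181


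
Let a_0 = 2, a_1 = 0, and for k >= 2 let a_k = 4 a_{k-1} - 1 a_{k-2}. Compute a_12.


Iterating the recurrence forward:
a_0 = 2
a_1 = 0
a_2 = 4*0 - 1*2 = -2
a_3 = 4*-2 - 1*0 = -8
a_4 = 4*-8 - 1*-2 = -30
a_5 = 4*-30 - 1*-8 = -112
a_6 = 4*-112 - 1*-30 = -418
a_7 = 4*-418 - 1*-112 = -1560
a_8 = 4*-1560 - 1*-418 = -5822
a_9 = 4*-5822 - 1*-1560 = -21728
a_10 = 4*-21728 - 1*-5822 = -81090
a_11 = 4*-81090 - 1*-21728 = -302632
a_12 = 4*-302632 - 1*-81090 = -1129438
So a_12 = -1129438.

-1129438


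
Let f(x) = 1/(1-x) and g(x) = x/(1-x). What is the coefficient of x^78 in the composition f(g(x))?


First simplify the composition: f(g(x)) = 1/(1 - x/(1-x)) = (1-x)/((1-x) - x) = (1-x)/(1-2x).
Now extract the coefficient. Write (1-x)/(1-2x) = 1/(1-2x) - x/(1-2x).
The coefficient of x^n in 1/(1-2x) is 2^n, and in x/(1-2x) is 2^(n-1) (for n >= 1).
So the coefficient of x^78 is 2^78 - 2^77 = 302231454903657293676544 - 151115727451828646838272 = 151115727451828646838272.

151115727451828646838272


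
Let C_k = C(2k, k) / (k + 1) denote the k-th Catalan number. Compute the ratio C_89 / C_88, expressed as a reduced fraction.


Using C_k = (2k)! / (k! (k+1)!), the ratio C_{k+1}/C_k simplifies to
C_{k+1}/C_k = [(2k+2)! / ((k+1)! (k+2)!)] * [k! (k+1)! / (2k)!]
 = (2k+2)(2k+1) / ((k+1)(k+2)) = 2(2k+1) / (k+2).
For k = 88: 2(2*88 + 1) / (88 + 2) = 354/90 = 59/15.

59/15


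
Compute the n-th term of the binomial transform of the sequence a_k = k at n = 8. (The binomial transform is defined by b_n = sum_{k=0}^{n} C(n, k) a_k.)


With a_k = k, b_n = sum_{k=0}^{n} C(n, k) k. Using k * C(n, k) = n * C(n-1, k-1) gives b_n = n * sum_{k>=1} C(n-1, k-1) = n * 2^(n-1).
For n = 8: 8 * 2^7 = 8 * 128 = 1024.

1024


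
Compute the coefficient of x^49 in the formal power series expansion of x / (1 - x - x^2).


Let f(x) = sum_{k>=0} a_k x^k. Multiplying f(x) * (1 - x - x^2) = x and matching coefficients gives a_0 = 0, a_1 = 1, and a_k = a_{k-1} + a_{k-2} for k >= 2. These are the Fibonacci numbers F_k.
Iterating from F_0 = 0, F_1 = 1:
F_0=0, F_1=1, F_2=1, F_3=2, F_4=3, F_5=5, F_6=8, F_7=13, F_8=21, F_9=34, ...
F_49 = 7778742049.

7778742049


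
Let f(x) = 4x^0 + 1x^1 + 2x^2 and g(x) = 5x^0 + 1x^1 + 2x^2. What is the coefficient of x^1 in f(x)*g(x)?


Cauchy product at x^1:
4*1 + 1*5
= 9

9


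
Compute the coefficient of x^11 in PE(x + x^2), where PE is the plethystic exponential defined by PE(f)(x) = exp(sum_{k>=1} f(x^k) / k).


With f(x) = x + x^2, the exponent is sum_{k>=1} (x^k + x^(2k)) / k = -ln(1 - x) - ln(1 - x^2). Exponentiating:
PE(x + x^2) = 1 / ((1 - x)(1 - x^2)).
This is the generating function for partitions of n into parts of size 1 or 2. The number of 2's can be any j in 0..5, and the rest are 1's, so
[x^11] = floor(11/2) + 1 = 6.

6


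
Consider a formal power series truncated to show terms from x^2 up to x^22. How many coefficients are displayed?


From x^2 to x^22 inclusive, the count is 22 - 2 + 1 = 21.

21


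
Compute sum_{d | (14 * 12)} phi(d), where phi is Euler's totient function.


First, 14 * 12 = 168. One classical identity is sum_{d | n} phi(d) = n (each k in [1, n] has a unique gcd with n, and among the k's with gcd(k, n) = n/d there are phi(d) of them). So the sum equals 168. We also verify directly:
Divisors of 168: 1, 2, 3, 4, 6, 7, 8, 12, 14, 21, 24, 28, 42, 56, 84, 168.
phi values: 1, 1, 2, 2, 2, 6, 4, 4, 6, 12, 8, 12, 12, 24, 24, 48.
Sum = 168.

168


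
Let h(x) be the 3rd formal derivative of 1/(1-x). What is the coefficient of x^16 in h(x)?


Differentiating 3 times: d^3/dx^3 [1/(1-x)] = 3!/(1-x)^4.
The expansion 1/(1-x)^4 = sum_{k>=0} C(k+3, 3) x^k, so the coefficient of x^n in 3!/(1-x)^4 is 3! * C(n+3, 3).
For n = 16: 6 * C(19, 3) = 6 * 969 = 5814

5814


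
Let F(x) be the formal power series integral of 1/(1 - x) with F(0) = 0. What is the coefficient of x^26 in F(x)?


1/(1 - x) = sum_{k>=0} x^k. Integrating termwise and using F(0) = 0 gives
F(x) = sum_{k>=0} x^(k+1) / (k+1) = sum_{m>=1} x^m / m = -ln(1 - x).
So the coefficient of x^26 is 1/26 = 1/26.

1/26


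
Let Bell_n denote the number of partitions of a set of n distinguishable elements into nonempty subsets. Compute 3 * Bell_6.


Bell_6 can be computed from the Bell triangle or from Dobinski's identity Bell_n = (1/e) * sum_{k>=0} k^n / k!.
Computing Bell_6 = 203.
Then 3 * 203 = 609.

609


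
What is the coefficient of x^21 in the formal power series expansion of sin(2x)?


The Maclaurin series is sin(t) = sum_{k>=0} (-1)^k t^(2k+1) / (2k+1)!, so substituting t = 2x, only odd powers of x are nonzero, with coefficient of x^(2k+1) equal to (-1)^k 2^(2k+1) / (2k+1)!.
Write 21 = 2*10 + 1, giving the coefficient (-1)^10 * 2^21 / 21! = 2097152/51090942171709440000 = 8/194896477400625.

8/194896477400625


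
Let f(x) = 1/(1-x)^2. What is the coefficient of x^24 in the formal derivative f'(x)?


Differentiate: d/dx [ 1/(1-x)^r ] = r / (1-x)^(r+1).
Here r = 2, so f'(x) = 2 / (1-x)^3.
The expansion of 1/(1-x)^(r+1) has coefficient of x^n equal to C(n+r, r).
So the coefficient of x^24 in f'(x) is
2 * C(26, 2) = 2 * 325 = 650

650


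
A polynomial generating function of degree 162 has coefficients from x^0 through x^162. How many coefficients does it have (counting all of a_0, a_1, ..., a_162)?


A polynomial of degree 162 takes the form a_0 + a_1 x + ... + a_162 x^162.
The number of coefficients is 162 + 1 = 163.

163


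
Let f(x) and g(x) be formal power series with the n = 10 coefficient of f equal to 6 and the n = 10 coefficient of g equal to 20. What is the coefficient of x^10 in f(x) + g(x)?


Addition of formal power series is termwise.
The coefficient of x^10 in f + g = 6 + 20
= 26

26


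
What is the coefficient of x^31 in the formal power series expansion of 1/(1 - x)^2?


The negative binomial / multiset identity is
1/(1 - x)^r = sum_{k>=0} C(k + r - 1, r - 1) x^k.
Here r = 2 and k = 31, so the coefficient is
C(31 + 1, 1) = C(32, 1)
= 32

32


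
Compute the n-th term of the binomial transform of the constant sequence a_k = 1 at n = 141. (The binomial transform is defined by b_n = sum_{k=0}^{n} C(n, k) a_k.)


With a_k = 1 for all k, b_n = sum_{k=0}^{n} C(n, k) = 2^n by the binomial theorem.
For n = 141: 2^141 = 2787593149816327892691964784081045188247552.

2787593149816327892691964784081045188247552


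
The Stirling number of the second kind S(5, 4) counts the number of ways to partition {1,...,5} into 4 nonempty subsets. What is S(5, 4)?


Using the explicit formula S(n,k) = (1/k!) sum_{j=0}^{k} (-1)^(k-j) C(k,j) j^n:
S(5, 4) = 10
Equivalently, S(n,k) is n! times the coefficient of x^n in the EGF (e^x - 1)^k / k!.

10


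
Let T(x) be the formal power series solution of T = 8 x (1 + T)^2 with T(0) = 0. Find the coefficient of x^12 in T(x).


Apply the Lagrange inversion formula: if T = 8 x * phi(T) with phi(t) = (1 + t)^2, then [x^n] T = 8^n * (1/n) [t^(n-1)] phi(t)^n = 8^n * (1/n) [t^(n-1)] (1 + t)^(2n) = 8^n * (1/n) C(2n, n-1).
Using the identity C(2n, n-1) = C(2n, n) * n / (n+1), the unscaled factor equals C(2n, n) / (n+1) = C_n, the n-th Catalan number.
For n = 12: C_12 = C(24, 12) / 13 = 2704156/13 = 208012.
With the 8^12 = 68719476736 factor, the coefficient is 68719476736 * 208012 = 14294475794808832.

14294475794808832


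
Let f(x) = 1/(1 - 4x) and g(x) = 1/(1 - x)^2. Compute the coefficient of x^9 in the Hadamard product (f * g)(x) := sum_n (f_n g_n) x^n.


f has coefficients f_k = 4^k. For g = 1/(1 - x)^2 the coefficient is g_k = C(k + 1, 1) = k + 1. The Hadamard coefficient is (f * g)_k = 4^k * (k + 1).
For k = 9: 4^9 * 10 = 262144 * 10 = 2621440.

2621440


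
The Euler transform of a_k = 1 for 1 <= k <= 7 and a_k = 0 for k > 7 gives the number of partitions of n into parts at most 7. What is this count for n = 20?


Partitions of 20 into parts at most 7:
Using generating function (1-x)^(-1)(1-x^2)^(-1)...(1-x^7)^(-1),
the coefficient of x^20 = 364

364


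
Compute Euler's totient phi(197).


phi(n) counts integers in [1, n] coprime to n. Using the multiplicative formula phi(n) = n * prod_{p | n} (1 - 1/p):
197 = 197, so
phi(197) = 197 * (1 - 1/197) = 196.

196


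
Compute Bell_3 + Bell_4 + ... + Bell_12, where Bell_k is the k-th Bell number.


Recall Bell_k counts set partitions of a k-set (with Bell_0 = 1 by convention).
Bell_3 through Bell_12: 5, 15, 52, 203, 877, 4140, 21147, 115975, 678570, 4213597
Sum = 5 + 15 + 52 + 203 + 877 + 4140 + 21147 + 115975 + 678570 + 4213597 = 5034581.

5034581


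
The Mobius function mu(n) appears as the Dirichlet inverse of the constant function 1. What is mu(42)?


42 = 2 * 3 * 7 (all distinct primes).
mu(42) = (-1)^3 = -1

-1


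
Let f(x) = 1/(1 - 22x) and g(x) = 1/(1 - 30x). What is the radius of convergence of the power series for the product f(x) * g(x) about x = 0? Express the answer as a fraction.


The radius of 1/(1 - 22x) is 1/22 (nearest singularity at x = 1/22), and the radius of 1/(1 - 30x) is 1/30.
The product f(x)*g(x) = 1/((1 - 22x)(1 - 30x)) has singularities at both 1/22 and 1/30, so its radius of convergence is the distance to the nearest one:
min(1/22, 1/30) = 1/30.

1/30


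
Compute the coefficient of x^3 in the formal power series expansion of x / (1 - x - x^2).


Let f(x) = sum_{k>=0} a_k x^k. Multiplying f(x) * (1 - x - x^2) = x and matching coefficients gives a_0 = 0, a_1 = 1, and a_k = a_{k-1} + a_{k-2} for k >= 2. These are the Fibonacci numbers F_k.
Iterating from F_0 = 0, F_1 = 1:
F_0=0, F_1=1, F_2=1, F_3=2
F_3 = 2.

2


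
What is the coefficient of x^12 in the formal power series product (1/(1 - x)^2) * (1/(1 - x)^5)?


Combine the factors: (1/(1 - x)^2) * (1/(1 - x)^5) = 1/(1 - x)^7.
Then use 1/(1 - x)^r = sum_{k>=0} C(k + r - 1, r - 1) x^k with r = 7 and k = 12:
C(18, 6) = 18564.

18564


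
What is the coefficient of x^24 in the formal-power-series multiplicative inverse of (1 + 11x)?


The inverse is 1/(1 + 11x). Apply the geometric identity 1/(1 - y) = sum_{k>=0} y^k with y = -11x:
1/(1 + 11x) = sum_{k>=0} (-11)^k x^k.
So the coefficient of x^24 is (-11)^24 = 9849732675807611094711841.

9849732675807611094711841


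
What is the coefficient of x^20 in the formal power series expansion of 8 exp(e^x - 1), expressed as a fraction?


exp(e^x - 1) is the exponential generating function for the Bell numbers Bell_k: exp(e^x - 1) = sum_{k>=0} Bell_k x^k / k!.
So the coefficient of x^20 in 8 exp(e^x - 1) is 8 Bell_20 / 20!.
Computing: Bell_20 = 51724158235372 and 20! = 2432902008176640000, giving
8 * 51724158235372/2432902008176640000 = 263898766507/1551595668480000.

263898766507/1551595668480000


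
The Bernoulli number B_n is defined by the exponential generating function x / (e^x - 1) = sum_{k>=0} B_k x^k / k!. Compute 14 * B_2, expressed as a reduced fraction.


Bernoulli numbers can also be computed recursively via B_0 = 1 and sum_{j=0}^{m} C(m+1, j) B_j = 0 for m >= 1. Odd-index Bernoulli numbers vanish for k >= 3.
Computing B_2 = 1/6, so 14 * B_2 = 14 * 1/6 = 7/3.

7/3


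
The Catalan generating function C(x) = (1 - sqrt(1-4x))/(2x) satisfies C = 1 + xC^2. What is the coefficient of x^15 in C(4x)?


Substituting x -> 4x scales the n-th coefficient by 4^n, so [x^15] C(4x) = 4^15 * C_15.
C_15 = C(2*15, 15)/(16) = 155117520/16 = 9694845.
So 4^15 * 9694845 = 1073741824 * 9694845 = 10409760553697280.

10409760553697280


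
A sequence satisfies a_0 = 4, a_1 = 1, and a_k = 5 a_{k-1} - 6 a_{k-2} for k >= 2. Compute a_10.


The characteristic equation is t^2 - 5 t + 6 = 0, with roots r_1 = 3 and r_2 = 2 (so c_1 = r_1 + r_2, c_2 = -r_1 r_2 as required).
One can use the closed form a_n = A r_1^n + B r_2^n, but direct iteration is more reliable:
a_0 = 4, a_1 = 1, a_2 = -19, a_3 = -101, a_4 = -391, a_5 = -1349, a_6 = -4399, a_7 = -13901, a_8 = -43111, a_9 = -132149, a_10 = -402079.
So a_10 = -402079.

-402079


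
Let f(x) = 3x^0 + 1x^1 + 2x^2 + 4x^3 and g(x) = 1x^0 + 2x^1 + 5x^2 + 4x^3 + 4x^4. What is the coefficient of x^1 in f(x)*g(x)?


Cauchy product at x^1:
3*2 + 1*1
= 7

7


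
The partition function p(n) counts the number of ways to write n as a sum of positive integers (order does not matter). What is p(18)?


Using the generating function prod_{k>=1} 1/(1-x^k), we compute p(18).
By dynamic programming over parts 1 through 18:
p(18) = 385

385


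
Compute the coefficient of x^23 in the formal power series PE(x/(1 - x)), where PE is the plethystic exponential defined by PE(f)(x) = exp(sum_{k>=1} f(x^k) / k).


For f(x) = x/(1 - x) we have
sum_{k>=1} f(x^k) / k = sum_{k>=1} (1/k) * x^k / (1 - x^k) = sum_{k, m >= 1} x^(k m) / k,
which after exponentiating simplifies to
PE(x/(1 - x)) = prod_{k>=1} 1 / (1 - x^k).
This is the generating function for the partition function p(n), so the coefficient of x^23 is p(23).
Computing p(23) by dynamic programming over parts 1, 2, ..., 23: p(23) = 1255.

1255


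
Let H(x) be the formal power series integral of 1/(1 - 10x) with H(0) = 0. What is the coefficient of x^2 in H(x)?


1/(1 - 10x) = sum_{k>=0} 10^k x^k. Integrating termwise with H(0) = 0:
H(x) = sum_{k>=0} 10^k x^(k+1) / (k+1) = sum_{m>=1} 10^(m-1) x^m / m.
For m = 2: 10^1/2 = 10/2 = 5.

5


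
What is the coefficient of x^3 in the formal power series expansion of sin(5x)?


The Maclaurin series is sin(t) = sum_{k>=0} (-1)^k t^(2k+1) / (2k+1)!, so substituting t = 5x, only odd powers of x are nonzero, with coefficient of x^(2k+1) equal to (-1)^k 5^(2k+1) / (2k+1)!.
Write 3 = 2*1 + 1, giving the coefficient (-1)^1 * 5^3 / 3! = -125/6 = -125/6.

-125/6


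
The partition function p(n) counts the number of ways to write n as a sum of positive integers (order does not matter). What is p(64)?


Using the generating function prod_{k>=1} 1/(1-x^k), we compute p(64).
By dynamic programming over parts 1 through 64:
p(64) = 1741630

1741630


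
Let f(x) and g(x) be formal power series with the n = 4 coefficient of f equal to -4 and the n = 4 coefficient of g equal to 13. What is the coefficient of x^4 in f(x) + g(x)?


Addition of formal power series is termwise.
The coefficient of x^4 in f + g = -4 + 13
= 9

9


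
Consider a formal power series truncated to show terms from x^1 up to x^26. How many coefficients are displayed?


From x^1 to x^26 inclusive, the count is 26 - 1 + 1 = 26.

26


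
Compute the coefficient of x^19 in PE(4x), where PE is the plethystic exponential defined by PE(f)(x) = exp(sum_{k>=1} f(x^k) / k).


With f(x) = 4x, the exponent is sum_{k>=1} 4 x^k / k = 4 * (-ln(1 - x)). Exponentiating:
PE(4x) = exp(-4 ln(1 - x)) = 1/(1 - x)^4.
By the negative binomial expansion, [x^n] 1/(1 - x)^4 = C(n + 3, 3).
For n = 19: C(22, 3) = 1540.

1540


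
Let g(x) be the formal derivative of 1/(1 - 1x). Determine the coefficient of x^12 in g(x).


Differentiate termwise: d/dx sum_{k>=0} 1^k x^k = sum_{k>=1} k 1^k x^(k-1) = sum_{j>=0} (j+1) 1^(j+1) x^j.
Equivalently, d/dx [1/(1 - 1x)] = 1/(1 - 1x)^2.
For j = 12: 13 * 1^13 = 13 * 1 = 13.

13


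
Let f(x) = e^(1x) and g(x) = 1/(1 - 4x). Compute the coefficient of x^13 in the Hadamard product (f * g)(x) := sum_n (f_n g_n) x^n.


Expanding: f_k = 1^k/k! (from e^(1x)) and g_k = 4^k (from 1/(1 - 4x)). So the Hadamard coefficient (f * g)_k = 1^k 4^k / k! = (4)^k / k!.
For k = 13: 4^13/13! = 67108864/6227020800 = 65536/6081075.

65536/6081075


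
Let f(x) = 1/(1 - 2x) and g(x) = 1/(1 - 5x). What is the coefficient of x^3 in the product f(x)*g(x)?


The coefficient of x^n in f*g is the Cauchy product: sum_{k=0}^{n} a^k * b^(n-k).
With a=2, b=5, n=3:
sum_{k=0}^{3} 2^k * 5^(3-k)
= 203

203


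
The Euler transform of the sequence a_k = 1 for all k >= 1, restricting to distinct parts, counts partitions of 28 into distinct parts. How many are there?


Partitions of 28 into distinct parts can be computed via generating function.
Product (1+x)(1+x^2)(1+x^3)...
The coefficient of x^28 = 222

222


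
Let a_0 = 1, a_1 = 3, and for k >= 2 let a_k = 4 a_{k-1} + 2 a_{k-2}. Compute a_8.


Iterating the recurrence forward:
a_0 = 1
a_1 = 3
a_2 = 4*3 + 2*1 = 14
a_3 = 4*14 + 2*3 = 62
a_4 = 4*62 + 2*14 = 276
a_5 = 4*276 + 2*62 = 1228
a_6 = 4*1228 + 2*276 = 5464
a_7 = 4*5464 + 2*1228 = 24312
a_8 = 4*24312 + 2*5464 = 108176
So a_8 = 108176.

108176


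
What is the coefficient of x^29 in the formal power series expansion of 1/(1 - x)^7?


The negative binomial / multiset identity is
1/(1 - x)^r = sum_{k>=0} C(k + r - 1, r - 1) x^k.
Here r = 7 and k = 29, so the coefficient is
C(29 + 6, 6) = C(35, 6)
= 1623160

1623160


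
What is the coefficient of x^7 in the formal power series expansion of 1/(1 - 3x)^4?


The general identity 1/(1 - c x)^r = sum_{k>=0} c^k C(k + r - 1, r - 1) x^k follows by substituting y = c x into 1/(1 - y)^r = sum_{k>=0} C(k + r - 1, r - 1) y^k.
For c = 3, r = 4, k = 7:
3^7 * C(10, 3) = 2187 * 120 = 262440.

262440


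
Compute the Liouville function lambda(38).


The Liouville function is lambda(k) = (-1)^Omega(k), where Omega(k) counts the prime factors of k with multiplicity.
Factoring: 38 = 2 * 19, so Omega(38) = 2.
lambda(38) = (-1)^2 = 1.

1


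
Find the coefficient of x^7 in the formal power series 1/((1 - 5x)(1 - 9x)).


By partial fractions or Cauchy convolution:
The coefficient equals sum_{k=0}^{7} 5^k * 9^(7-k).
= 10664024

10664024


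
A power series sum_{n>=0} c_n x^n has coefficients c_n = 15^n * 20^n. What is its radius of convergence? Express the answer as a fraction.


By the root test (Cauchy-Hadamard), the radius is R = 1 / limsup_n |c_n|^(1/n).
Here |c_n|^(1/n) = (15^n * 20^n)^(1/n) = 15 * 20 = 300 for all n.
So R = 1/300 = 1/300.

1/300


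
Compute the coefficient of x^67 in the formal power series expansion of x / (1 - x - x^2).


Let f(x) = sum_{k>=0} a_k x^k. Multiplying f(x) * (1 - x - x^2) = x and matching coefficients gives a_0 = 0, a_1 = 1, and a_k = a_{k-1} + a_{k-2} for k >= 2. These are the Fibonacci numbers F_k.
Iterating from F_0 = 0, F_1 = 1:
F_0=0, F_1=1, F_2=1, F_3=2, F_4=3, F_5=5, F_6=8, F_7=13, F_8=21, F_9=34, ...
F_67 = 44945570212853.

44945570212853


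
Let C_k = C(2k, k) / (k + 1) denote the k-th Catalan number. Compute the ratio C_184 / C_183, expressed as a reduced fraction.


Using C_k = (2k)! / (k! (k+1)!), the ratio C_{k+1}/C_k simplifies to
C_{k+1}/C_k = [(2k+2)! / ((k+1)! (k+2)!)] * [k! (k+1)! / (2k)!]
 = (2k+2)(2k+1) / ((k+1)(k+2)) = 2(2k+1) / (k+2).
For k = 183: 2(2*183 + 1) / (183 + 2) = 734/185 = 734/185.

734/185


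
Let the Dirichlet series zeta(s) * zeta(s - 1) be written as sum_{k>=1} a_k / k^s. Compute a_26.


Convolution gives a_k = sum_{d | k} d * 1 = sum_{d | k} d = sigma(k), the sum of positive divisors of k.
For k = 26, the divisors are 1, 2, 13, 26, so
sigma(26) = 1 + 2 + 13 + 26 = 42.

42


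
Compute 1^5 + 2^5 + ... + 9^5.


This power sum has a closed form given by Faulhaber's formula
sum_{k=1}^{m} k^p = (1 / (p + 1)) * sum_{j=0}^{p} C(p + 1, j) B_j m^(p + 1 - j),
but for small m direct computation is fastest:
1 + 32 + 243 + 1024 + 3125 + 7776 + 16807 + 32768 + 59049 = 120825.

120825


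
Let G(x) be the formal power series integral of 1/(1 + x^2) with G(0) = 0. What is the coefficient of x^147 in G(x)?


1/(1 + x^2) = sum_{j>=0} (-1)^j x^(2j). Integrating termwise with G(0) = 0:
G(x) = sum_{j>=0} (-1)^j x^(2j+1) / (2j+1) = arctan(x).
Only odd powers are nonzero. For x^147 write 147 = 2*73 + 1, giving
(-1)^73 / 147 = -1/147 = -1/147.

-1/147


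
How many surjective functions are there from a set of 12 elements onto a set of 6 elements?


By inclusion-exclusion on which target elements are missed, the number of surjections from an n-set onto a k-set is
surj(n, k) = sum_{j=0}^{k} (-1)^j C(k, j) (k - j)^n.
Equivalently surj(n, k) = k! * S(n, k), where S(n, k) is the Stirling number of the second kind.
For n = 12, k = 6:
S(12, 6) = 1323652, so
surj = 6! * 1323652 = 720 * 1323652 = 953029440.

953029440


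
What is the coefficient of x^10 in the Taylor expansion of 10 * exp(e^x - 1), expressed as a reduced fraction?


exp(e^x - 1) = sum_{k>=0} Bell_k x^k / k!, where Bell_k is the k-th Bell number.
So the coefficient of x^10 is 10 * Bell_10 / 10!.
Computing: Bell_10 = 115975 and 10! = 3628800, giving
10 * 115975/3628800 = 23195/72576.

23195/72576


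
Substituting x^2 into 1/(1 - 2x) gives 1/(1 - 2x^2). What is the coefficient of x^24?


The coefficient of x^(2m) in 1/(1 - 2x^2) is 2^m.
With n = 24 = 2*12, the coefficient is 2^12 = 4096.

4096


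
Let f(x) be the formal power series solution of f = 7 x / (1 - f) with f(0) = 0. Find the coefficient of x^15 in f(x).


Apply Lagrange inversion: f = 7 x * phi(f) with phi(t) = 1/(1 - t), so
[x^n] f = 7^n * (1/n) [t^(n-1)] phi(t)^n = 7^n * (1/n) [t^(n-1)] (1 - t)^(-n) = 7^n * (1/n) C(2n - 2, n - 1) = 7^n * C_{n-1}.
For n = 15: C_14 = C(28, 14) / 15 = 40116600/15 = 2674440.
With the 7^15 = 4747561509943 factor, the coefficient is 4747561509943 * 2674440 = 12697068404651956920.

12697068404651956920


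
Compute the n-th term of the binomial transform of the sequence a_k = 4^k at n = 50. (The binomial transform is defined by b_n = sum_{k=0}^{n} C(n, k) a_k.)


With a_k = 4^k, b_n = sum_{k=0}^{n} C(n, k) 4^k = (1 + 4)^n by the binomial theorem.
For n = 50: (1 + 4)^50 = 5^50 = 88817841970012523233890533447265625.

88817841970012523233890533447265625


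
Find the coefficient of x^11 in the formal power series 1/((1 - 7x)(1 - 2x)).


By partial fractions or Cauchy convolution:
The coefficient equals sum_{k=0}^{11} 7^k * 2^(11-k).
= 2768256621

2768256621


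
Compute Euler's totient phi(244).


phi(n) counts integers in [1, n] coprime to n. Using the multiplicative formula phi(n) = n * prod_{p | n} (1 - 1/p):
244 = 2^2 * 61, so
phi(244) = 244 * (1 - 1/2) * (1 - 1/61) = 120.

120


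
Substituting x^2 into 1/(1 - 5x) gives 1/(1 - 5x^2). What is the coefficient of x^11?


Since 1/(1 - 5x^2) only has even powers of x,
the coefficient of x^11 (odd) is 0.

0


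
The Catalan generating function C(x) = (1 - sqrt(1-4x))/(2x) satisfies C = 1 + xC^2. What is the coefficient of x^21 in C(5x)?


Substituting x -> 5x scales the n-th coefficient by 5^n, so [x^21] C(5x) = 5^21 * C_21.
C_21 = C(2*21, 21)/(22) = 538257874440/22 = 24466267020.
So 5^21 * 24466267020 = 476837158203125 * 24466267020 = 11666425237655639648437500.

11666425237655639648437500


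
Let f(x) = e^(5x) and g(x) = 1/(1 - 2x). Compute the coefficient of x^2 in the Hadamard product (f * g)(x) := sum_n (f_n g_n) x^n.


Expanding: f_k = 5^k/k! (from e^(5x)) and g_k = 2^k (from 1/(1 - 2x)). So the Hadamard coefficient (f * g)_k = 5^k 2^k / k! = (10)^k / k!.
For k = 2: 10^2/2! = 100/2 = 50.

50


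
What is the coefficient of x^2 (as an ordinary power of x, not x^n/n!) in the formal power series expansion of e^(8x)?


The exponential series is e^y = sum_{k>=0} y^k / k!. Substituting y = 8x gives
e^(8x) = sum_{k>=0} 8^k x^k / k!.
So the coefficient of x^n is a^n/n! with a = 8, n = 2:
8^2 / 2! = 64/2 = 32

32


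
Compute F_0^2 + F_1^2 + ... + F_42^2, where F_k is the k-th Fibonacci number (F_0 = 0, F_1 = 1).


There is a standard identity sum_{k=0}^{N} F_k^2 = F_N * F_{N+1} (proved inductively from the telescoping relation F_k^2 = F_k F_{k+1} - F_{k-1} F_k). Then
sum_{k=0}^{42} F_k^2 = F_42 F_43 - F_0 F_0.
Computing: F_42 = 267914296, F_43 = 433494437.
Sum = 267914296 * 433494437 = 116139356908771352.

116139356908771352


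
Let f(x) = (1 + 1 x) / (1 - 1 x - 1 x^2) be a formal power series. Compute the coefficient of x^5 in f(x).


Write f(x) = sum_{k>=0} a_k x^k. Multiplying both sides by 1 - 1 x - 1 x^2 gives
(1 - 1 x - 1 x^2) sum_{k>=0} a_k x^k = 1 + 1 x.
Matching coefficients:
 x^0: a_0 = 1
 x^1: a_1 - 1 a_0 = 1  =>  a_1 = 1*1 + 1 = 2
 x^k (k >= 2): a_k = 1 a_{k-1} + 1 a_{k-2}.
Iterating: a_2 = 3, a_3 = 5, a_4 = 8, a_5 = 13.
So the coefficient of x^5 is 13.

13


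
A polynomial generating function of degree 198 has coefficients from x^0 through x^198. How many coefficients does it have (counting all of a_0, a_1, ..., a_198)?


A polynomial of degree 198 takes the form a_0 + a_1 x + ... + a_198 x^198.
The number of coefficients is 198 + 1 = 199.

199


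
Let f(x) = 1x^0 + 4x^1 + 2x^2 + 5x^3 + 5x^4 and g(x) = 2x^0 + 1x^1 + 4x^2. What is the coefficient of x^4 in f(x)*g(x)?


Cauchy product at x^4:
2*4 + 5*1 + 5*2
= 23

23


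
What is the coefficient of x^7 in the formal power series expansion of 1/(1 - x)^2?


The negative binomial / multiset identity is
1/(1 - x)^r = sum_{k>=0} C(k + r - 1, r - 1) x^k.
Here r = 2 and k = 7, so the coefficient is
C(7 + 1, 1) = C(8, 1)
= 8

8


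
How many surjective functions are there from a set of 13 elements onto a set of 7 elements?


By inclusion-exclusion on which target elements are missed, the number of surjections from an n-set onto a k-set is
surj(n, k) = sum_{j=0}^{k} (-1)^j C(k, j) (k - j)^n.
Equivalently surj(n, k) = k! * S(n, k), where S(n, k) is the Stirling number of the second kind.
For n = 13, k = 7:
S(13, 7) = 5715424, so
surj = 7! * 5715424 = 5040 * 5715424 = 28805736960.

28805736960


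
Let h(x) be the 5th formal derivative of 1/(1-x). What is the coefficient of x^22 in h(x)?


Differentiating 5 times: d^5/dx^5 [1/(1-x)] = 5!/(1-x)^6.
The expansion 1/(1-x)^6 = sum_{k>=0} C(k+5, 5) x^k, so the coefficient of x^n in 5!/(1-x)^6 is 5! * C(n+5, 5).
For n = 22: 120 * C(27, 5) = 120 * 80730 = 9687600

9687600


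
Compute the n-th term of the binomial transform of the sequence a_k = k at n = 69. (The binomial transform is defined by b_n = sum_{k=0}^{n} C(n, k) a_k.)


With a_k = k, b_n = sum_{k=0}^{n} C(n, k) k. Using k * C(n, k) = n * C(n-1, k-1) gives b_n = n * sum_{k>=1} C(n-1, k-1) = n * 2^(n-1).
For n = 69: 69 * 2^68 = 69 * 295147905179352825856 = 20365205457375344984064.

20365205457375344984064


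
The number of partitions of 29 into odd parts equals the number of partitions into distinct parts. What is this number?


Computing partitions of 29 into odd parts (1, 3, 5, ...):
Using the generating function prod_{k>=0} 1/(1-x^(2k+1)),
the count is 256

256


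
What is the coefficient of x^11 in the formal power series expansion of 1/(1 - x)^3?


The expansion 1/(1 - x)^r = sum_{k>=0} C(k + r - 1, r - 1) x^k follows from the multiset / negative-binomial theorem (or from repeated differentiation of the geometric series).
For r = 3 and k = 11:
C(13, 2) = 6227020800 / (2 * 39916800) = 78.

78


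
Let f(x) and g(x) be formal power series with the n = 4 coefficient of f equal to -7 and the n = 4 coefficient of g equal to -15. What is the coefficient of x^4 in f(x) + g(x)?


Addition of formal power series is termwise.
The coefficient of x^4 in f + g = -7 + -15
= -22

-22


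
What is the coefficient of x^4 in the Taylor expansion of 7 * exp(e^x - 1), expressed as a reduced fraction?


exp(e^x - 1) = sum_{k>=0} Bell_k x^k / k!, where Bell_k is the k-th Bell number.
So the coefficient of x^4 is 7 * Bell_4 / 4!.
Computing: Bell_4 = 15 and 4! = 24, giving
7 * 15/24 = 35/8.

35/8


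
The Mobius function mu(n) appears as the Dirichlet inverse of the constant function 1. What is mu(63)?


63 has a squared prime factor, so mu(63) = 0.
Factorization reveals a repeated prime.

0


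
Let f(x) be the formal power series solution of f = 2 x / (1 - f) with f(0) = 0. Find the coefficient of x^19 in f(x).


Apply Lagrange inversion: f = 2 x * phi(f) with phi(t) = 1/(1 - t), so
[x^n] f = 2^n * (1/n) [t^(n-1)] phi(t)^n = 2^n * (1/n) [t^(n-1)] (1 - t)^(-n) = 2^n * (1/n) C(2n - 2, n - 1) = 2^n * C_{n-1}.
For n = 19: C_18 = C(36, 18) / 19 = 9075135300/19 = 477638700.
With the 2^19 = 524288 factor, the coefficient is 524288 * 477638700 = 250420238745600.

250420238745600


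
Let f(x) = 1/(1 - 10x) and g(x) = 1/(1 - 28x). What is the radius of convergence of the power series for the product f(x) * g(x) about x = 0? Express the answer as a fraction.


The radius of 1/(1 - 10x) is 1/10 (nearest singularity at x = 1/10), and the radius of 1/(1 - 28x) is 1/28.
The product f(x)*g(x) = 1/((1 - 10x)(1 - 28x)) has singularities at both 1/10 and 1/28, so its radius of convergence is the distance to the nearest one:
min(1/10, 1/28) = 1/28.

1/28


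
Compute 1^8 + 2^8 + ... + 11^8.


This power sum has a closed form given by Faulhaber's formula
sum_{k=1}^{m} k^p = (1 / (p + 1)) * sum_{j=0}^{p} C(p + 1, j) B_j m^(p + 1 - j),
but for small m direct computation is fastest:
1 + 256 + 6561 + 65536 + 390625 + 1679616 + 5764801 + 16777216 + 43046721 + 100000000 + 214358881 = 382090214.

382090214


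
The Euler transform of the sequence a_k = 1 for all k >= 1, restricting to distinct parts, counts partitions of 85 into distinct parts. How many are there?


Partitions of 85 into distinct parts can be computed via generating function.
Product (1+x)(1+x^2)(1+x^3)...
The coefficient of x^85 = 121792

121792


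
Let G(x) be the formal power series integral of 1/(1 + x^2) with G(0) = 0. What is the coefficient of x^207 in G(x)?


1/(1 + x^2) = sum_{j>=0} (-1)^j x^(2j). Integrating termwise with G(0) = 0:
G(x) = sum_{j>=0} (-1)^j x^(2j+1) / (2j+1) = arctan(x).
Only odd powers are nonzero. For x^207 write 207 = 2*103 + 1, giving
(-1)^103 / 207 = -1/207 = -1/207.

-1/207


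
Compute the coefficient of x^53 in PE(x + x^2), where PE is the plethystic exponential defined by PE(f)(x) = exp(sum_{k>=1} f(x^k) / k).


With f(x) = x + x^2, the exponent is sum_{k>=1} (x^k + x^(2k)) / k = -ln(1 - x) - ln(1 - x^2). Exponentiating:
PE(x + x^2) = 1 / ((1 - x)(1 - x^2)).
This is the generating function for partitions of n into parts of size 1 or 2. The number of 2's can be any j in 0..26, and the rest are 1's, so
[x^53] = floor(53/2) + 1 = 27.

27


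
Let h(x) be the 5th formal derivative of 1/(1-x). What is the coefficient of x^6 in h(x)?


Differentiating 5 times: d^5/dx^5 [1/(1-x)] = 5!/(1-x)^6.
The expansion 1/(1-x)^6 = sum_{k>=0} C(k+5, 5) x^k, so the coefficient of x^n in 5!/(1-x)^6 is 5! * C(n+5, 5).
For n = 6: 120 * C(11, 5) = 120 * 462 = 55440

55440


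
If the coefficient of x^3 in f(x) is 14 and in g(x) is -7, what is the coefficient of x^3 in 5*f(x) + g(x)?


Scalar multiplication scales coefficients: 5 * 14 = 70.
Then add the g coefficient: 70 + -7
= 63

63


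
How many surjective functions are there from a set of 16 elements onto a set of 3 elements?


By inclusion-exclusion on which target elements are missed, the number of surjections from an n-set onto a k-set is
surj(n, k) = sum_{j=0}^{k} (-1)^j C(k, j) (k - j)^n.
Equivalently surj(n, k) = k! * S(n, k), where S(n, k) is the Stirling number of the second kind.
For n = 16, k = 3:
S(16, 3) = 7141686, so
surj = 3! * 7141686 = 6 * 7141686 = 42850116.

42850116


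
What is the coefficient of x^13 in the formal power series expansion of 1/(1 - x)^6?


The expansion 1/(1 - x)^r = sum_{k>=0} C(k + r - 1, r - 1) x^k follows from the multiset / negative-binomial theorem (or from repeated differentiation of the geometric series).
For r = 6 and k = 13:
C(18, 5) = 6402373705728000 / (120 * 6227020800) = 8568.

8568


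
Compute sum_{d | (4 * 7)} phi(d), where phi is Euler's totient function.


First, 4 * 7 = 28. One classical identity is sum_{d | n} phi(d) = n (each k in [1, n] has a unique gcd with n, and among the k's with gcd(k, n) = n/d there are phi(d) of them). So the sum equals 28. We also verify directly:
Divisors of 28: 1, 2, 4, 7, 14, 28.
phi values: 1, 1, 2, 6, 6, 12.
Sum = 28.

28


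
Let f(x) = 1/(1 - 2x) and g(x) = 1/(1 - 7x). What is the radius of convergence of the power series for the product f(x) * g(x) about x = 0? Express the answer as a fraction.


The radius of 1/(1 - 2x) is 1/2 (nearest singularity at x = 1/2), and the radius of 1/(1 - 7x) is 1/7.
The product f(x)*g(x) = 1/((1 - 2x)(1 - 7x)) has singularities at both 1/2 and 1/7, so its radius of convergence is the distance to the nearest one:
min(1/2, 1/7) = 1/7.

1/7


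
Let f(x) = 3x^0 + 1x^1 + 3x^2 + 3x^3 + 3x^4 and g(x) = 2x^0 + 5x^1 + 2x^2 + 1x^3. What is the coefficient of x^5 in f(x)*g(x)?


Cauchy product at x^5:
3*1 + 3*2 + 3*5
= 24

24


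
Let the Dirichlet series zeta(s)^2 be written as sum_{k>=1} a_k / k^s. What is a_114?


The Dirichlet convolution of the constant function 1 with itself gives (1 * 1)(k) = sum_{d | k} 1 = d(k), the number of positive divisors of k.
Since zeta(s) = sum_{k>=1} 1/k^s, we have zeta(s)^2 = sum_{k>=1} d(k)/k^s, so a_k = d(k).
For k = 114: the divisors are 1, 2, 3, 6, 19, 38, 57, 114.
Count = 8.

8


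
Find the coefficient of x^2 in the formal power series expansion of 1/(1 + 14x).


Write 1/(1 + c x) = 1/(1 - (-c) x) and apply the geometric-series identity
1/(1 - y) = sum_{k>=0} y^k to get 1/(1 + c x) = sum_{k>=0} (-c)^k x^k.
So the coefficient of x^k is (-c)^k = (-1)^k * c^k.
Here c = 14 and k = 2:
(-14)^2 = 1 * 196 = 196

196


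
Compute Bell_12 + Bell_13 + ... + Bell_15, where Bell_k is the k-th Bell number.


Recall Bell_k counts set partitions of a k-set (with Bell_0 = 1 by convention).
Bell_12 through Bell_15: 4213597, 27644437, 190899322, 1382958545
Sum = 4213597 + 27644437 + 190899322 + 1382958545 = 1605715901.

1605715901


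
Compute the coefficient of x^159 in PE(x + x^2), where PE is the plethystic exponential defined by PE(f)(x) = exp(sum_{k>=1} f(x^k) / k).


With f(x) = x + x^2, the exponent is sum_{k>=1} (x^k + x^(2k)) / k = -ln(1 - x) - ln(1 - x^2). Exponentiating:
PE(x + x^2) = 1 / ((1 - x)(1 - x^2)).
This is the generating function for partitions of n into parts of size 1 or 2. The number of 2's can be any j in 0..79, and the rest are 1's, so
[x^159] = floor(159/2) + 1 = 80.

80


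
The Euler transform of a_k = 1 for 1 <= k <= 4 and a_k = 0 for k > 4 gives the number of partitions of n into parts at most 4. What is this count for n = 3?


Partitions of 3 into parts at most 4:
Using generating function (1-x)^(-1)(1-x^2)^(-1)...(1-x^4)^(-1),
the coefficient of x^3 = 3

3


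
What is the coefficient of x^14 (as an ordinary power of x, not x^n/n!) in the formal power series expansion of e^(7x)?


The exponential series is e^y = sum_{k>=0} y^k / k!. Substituting y = 7x gives
e^(7x) = sum_{k>=0} 7^k x^k / k!.
So the coefficient of x^n is a^n/n! with a = 7, n = 14:
7^14 / 14! = 678223072849/87178291200 = 13841287201/1779148800

13841287201/1779148800


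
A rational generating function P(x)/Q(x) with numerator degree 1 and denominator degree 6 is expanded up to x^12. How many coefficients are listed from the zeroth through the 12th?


Expanding up to x^12 gives the coefficients for x^0, x^1, ..., x^12.
That is 12 + 1 = 13 coefficients in total.

13


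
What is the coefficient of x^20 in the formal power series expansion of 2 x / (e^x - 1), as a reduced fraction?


The exponential generating function for Bernoulli numbers is
x / (e^x - 1) = sum_{k>=0} B_k x^k / k!.
So the coefficient of x^20 in 2 x / (e^x - 1) is 2 B_20 / 20!.
Computing: B_20 = -174611/330, 20! = 2432902008176640000, giving
2 * -174611/330 / 2432902008176640000 = -174611/401428831349145600000.

-174611/401428831349145600000


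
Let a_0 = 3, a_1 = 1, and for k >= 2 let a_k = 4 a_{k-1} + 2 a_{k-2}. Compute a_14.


Iterating the recurrence forward:
a_0 = 3
a_1 = 1
a_2 = 4*1 + 2*3 = 10
a_3 = 4*10 + 2*1 = 42
a_4 = 4*42 + 2*10 = 188
a_5 = 4*188 + 2*42 = 836
a_6 = 4*836 + 2*188 = 3720
a_7 = 4*3720 + 2*836 = 16552
a_8 = 4*16552 + 2*3720 = 73648
a_9 = 4*73648 + 2*16552 = 327696
a_10 = 4*327696 + 2*73648 = 1458080
a_11 = 4*1458080 + 2*327696 = 6487712
a_12 = 4*6487712 + 2*1458080 = 28867008
a_13 = 4*28867008 + 2*6487712 = 128443456
a_14 = 4*128443456 + 2*28867008 = 571507840
So a_14 = 571507840.

571507840


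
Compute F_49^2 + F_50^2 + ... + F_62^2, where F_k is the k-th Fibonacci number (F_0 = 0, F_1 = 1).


There is a standard identity sum_{k=0}^{N} F_k^2 = F_N * F_{N+1} (proved inductively from the telescoping relation F_k^2 = F_k F_{k+1} - F_{k-1} F_k). Then
sum_{k=49}^{62} F_k^2 = F_62 F_63 - F_48 F_49.
Computing: F_62 = 4052739537881, F_63 = 6557470319842, F_48 = 4807526976, F_49 = 7778742049.
Sum = 4052739537881 * 6557470319842 - 4807526976 * 7778742049 = 26575681837192600431920978.

26575681837192600431920978
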